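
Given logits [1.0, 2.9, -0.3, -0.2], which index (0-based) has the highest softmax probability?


Softmax is a monotonic transformation, so it preserves the argmax.
We need to find the index of the maximum logit.
Index 0: 1.0
Index 1: 2.9
Index 2: -0.3
Index 3: -0.2
Maximum logit = 2.9 at index 1

1


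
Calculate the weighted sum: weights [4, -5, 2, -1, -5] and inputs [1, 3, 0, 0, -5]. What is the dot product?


Element-wise products:
4 * 1 = 4
-5 * 3 = -15
2 * 0 = 0
-1 * 0 = 0
-5 * -5 = 25
Sum = 4 + -15 + 0 + 0 + 25
= 14

14


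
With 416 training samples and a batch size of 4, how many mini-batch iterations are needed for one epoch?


Iterations per epoch = dataset_size / batch_size
= 416 / 4
= 104

104


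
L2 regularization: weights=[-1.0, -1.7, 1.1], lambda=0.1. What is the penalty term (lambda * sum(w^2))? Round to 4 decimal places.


Squaring each weight:
(-1.0)^2 = 1.0
(-1.7)^2 = 2.89
1.1^2 = 1.21
Sum of squares = 5.1
Penalty = 0.1 * 5.1 = 0.5100

0.5100


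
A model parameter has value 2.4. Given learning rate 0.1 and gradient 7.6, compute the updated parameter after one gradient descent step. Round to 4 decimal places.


w_new = w_old - lr * gradient
= 2.4 - 0.1 * 7.6
= 2.4 - (0.76)
= 1.6400

1.6400


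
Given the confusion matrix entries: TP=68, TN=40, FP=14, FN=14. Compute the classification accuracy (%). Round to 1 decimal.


Accuracy = (TP + TN) / (TP + TN + FP + FN) * 100
= (68 + 40) / (68 + 40 + 14 + 14)
= 108 / 136
= 0.7941
= 79.4%

79.4


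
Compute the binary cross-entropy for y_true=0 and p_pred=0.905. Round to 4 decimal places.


For y=0: Loss = -log(1-p)
= -log(1 - 0.905)
= -log(0.095)
= -(-2.3539)
= 2.3539

2.3539


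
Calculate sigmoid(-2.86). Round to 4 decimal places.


sigmoid(z) = 1 / (1 + exp(-z))
exp(-(-2.86)) = exp(2.86) = 17.4615
1 + 17.4615 = 18.4615
1 / 18.4615 = 0.0542

0.0542


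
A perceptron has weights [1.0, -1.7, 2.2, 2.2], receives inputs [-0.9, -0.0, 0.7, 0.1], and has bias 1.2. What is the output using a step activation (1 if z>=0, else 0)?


z = w . x + b
= 1.0*-0.9 + -1.7*-0.0 + 2.2*0.7 + 2.2*0.1 + 1.2
= -0.9 + 0.0 + 1.54 + 0.22 + 1.2
= 0.86 + 1.2
= 2.06
Since z = 2.06 >= 0, output = 1

1


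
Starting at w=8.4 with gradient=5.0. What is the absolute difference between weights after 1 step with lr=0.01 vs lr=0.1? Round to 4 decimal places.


With lr=0.01: w_new = 8.4 - 0.01 * 5.0 = 8.35
With lr=0.1: w_new = 8.4 - 0.1 * 5.0 = 7.9
Absolute difference = |8.35 - 7.9|
= 0.4500

0.4500


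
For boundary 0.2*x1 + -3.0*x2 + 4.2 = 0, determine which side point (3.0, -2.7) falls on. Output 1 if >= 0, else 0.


Compute 0.2 * 3.0 + -3.0 * -2.7 + 4.2
= 0.6 + 8.1 + 4.2
= 12.9
Since 12.9 >= 0, the point is on the positive side.

1


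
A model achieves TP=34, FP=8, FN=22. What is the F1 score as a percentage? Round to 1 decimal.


Precision = TP / (TP + FP) = 34 / 42 = 0.8095
Recall = TP / (TP + FN) = 34 / 56 = 0.6071
F1 = 2 * P * R / (P + R)
= 2 * 0.8095 * 0.6071 / (0.8095 + 0.6071)
= 0.983 / 1.4167
= 0.6939
As percentage: 69.4%

69.4


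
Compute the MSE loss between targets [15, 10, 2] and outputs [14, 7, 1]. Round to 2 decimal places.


Differences: [1, 3, 1]
Squared errors: [1, 9, 1]
Sum of squared errors = 11
MSE = 11 / 3 = 3.67

3.67


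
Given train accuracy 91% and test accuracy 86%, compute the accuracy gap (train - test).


Gap = train_accuracy - test_accuracy
= 91 - 86
= 5%
This moderate gap may indicate mild overfitting.

5


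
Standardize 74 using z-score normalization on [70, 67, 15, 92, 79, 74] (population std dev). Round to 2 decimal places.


Mean = (70 + 67 + 15 + 92 + 79 + 74) / 6 = 66.1667
Variance = sum((x_i - mean)^2) / n = 587.8056
Std = sqrt(587.8056) = 24.2447
Z = (x - mean) / std
= (74 - 66.1667) / 24.2447
= 7.8333 / 24.2447
= 0.32

0.32


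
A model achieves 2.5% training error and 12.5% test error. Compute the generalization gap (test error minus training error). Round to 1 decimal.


Generalization gap = test_error - train_error
= 12.5 - 2.5
= 10.0%
A moderate gap.

10.0


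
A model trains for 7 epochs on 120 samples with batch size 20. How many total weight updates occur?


Iterations per epoch = 120 / 20 = 6
Total updates = iterations_per_epoch * epochs
= 6 * 7
= 42

42


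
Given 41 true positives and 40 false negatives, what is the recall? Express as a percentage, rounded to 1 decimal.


Recall = TP / (TP + FN) * 100
= 41 / (41 + 40)
= 41 / 81
= 0.5062
= 50.6%

50.6


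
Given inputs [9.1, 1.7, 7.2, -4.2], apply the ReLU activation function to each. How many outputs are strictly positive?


ReLU(x) = max(0, x) for each element:
ReLU(9.1) = 9.1
ReLU(1.7) = 1.7
ReLU(7.2) = 7.2
ReLU(-4.2) = 0
Active neurons (>0): 3

3


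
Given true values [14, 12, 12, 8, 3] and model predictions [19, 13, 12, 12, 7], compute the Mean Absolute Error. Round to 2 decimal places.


Absolute errors: [5, 1, 0, 4, 4]
Sum of absolute errors = 14
MAE = 14 / 5 = 2.80

2.80


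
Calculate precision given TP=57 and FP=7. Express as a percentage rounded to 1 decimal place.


Precision = TP / (TP + FP) * 100
= 57 / (57 + 7)
= 57 / 64
= 0.8906
= 89.1%

89.1


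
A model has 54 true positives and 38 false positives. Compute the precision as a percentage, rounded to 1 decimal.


Precision = TP / (TP + FP) * 100
= 54 / (54 + 38)
= 54 / 92
= 0.587
= 58.7%

58.7


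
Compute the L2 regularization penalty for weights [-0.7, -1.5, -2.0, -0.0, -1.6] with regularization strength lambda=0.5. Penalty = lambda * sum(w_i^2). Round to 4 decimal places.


Squaring each weight:
(-0.7)^2 = 0.49
(-1.5)^2 = 2.25
(-2.0)^2 = 4.0
(-0.0)^2 = 0.0
(-1.6)^2 = 2.56
Sum of squares = 9.3
Penalty = 0.5 * 9.3 = 4.6500

4.6500


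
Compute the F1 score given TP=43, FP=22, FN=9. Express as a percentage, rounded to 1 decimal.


Precision = TP / (TP + FP) = 43 / 65 = 0.6615
Recall = TP / (TP + FN) = 43 / 52 = 0.8269
F1 = 2 * P * R / (P + R)
= 2 * 0.6615 * 0.8269 / (0.6615 + 0.8269)
= 1.0941 / 1.4885
= 0.735
As percentage: 73.5%

73.5


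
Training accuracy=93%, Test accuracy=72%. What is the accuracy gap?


Gap = train_accuracy - test_accuracy
= 93 - 72
= 21%
This large gap strongly indicates overfitting.

21


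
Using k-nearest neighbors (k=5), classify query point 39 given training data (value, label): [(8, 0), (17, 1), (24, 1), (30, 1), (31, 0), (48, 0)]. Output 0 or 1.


Distances from query 39:
Point 31 (class 0): distance = 8
Point 48 (class 0): distance = 9
Point 30 (class 1): distance = 9
Point 24 (class 1): distance = 15
Point 17 (class 1): distance = 22
K=5 nearest neighbors: classes = [0, 0, 1, 1, 1]
Votes for class 1: 3 / 5
Majority vote => class 1

1


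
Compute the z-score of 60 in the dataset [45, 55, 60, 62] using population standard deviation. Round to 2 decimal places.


Mean = (45 + 55 + 60 + 62) / 4 = 55.5
Variance = sum((x_i - mean)^2) / n = 43.25
Std = sqrt(43.25) = 6.5765
Z = (x - mean) / std
= (60 - 55.5) / 6.5765
= 4.5 / 6.5765
= 0.68

0.68


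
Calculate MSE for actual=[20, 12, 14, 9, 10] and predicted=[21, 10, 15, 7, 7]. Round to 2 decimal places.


Differences: [-1, 2, -1, 2, 3]
Squared errors: [1, 4, 1, 4, 9]
Sum of squared errors = 19
MSE = 19 / 5 = 3.80

3.80


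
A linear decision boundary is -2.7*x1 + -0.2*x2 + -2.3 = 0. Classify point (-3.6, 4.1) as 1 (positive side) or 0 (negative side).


Compute -2.7 * -3.6 + -0.2 * 4.1 + -2.3
= 9.72 + -0.82 + -2.3
= 6.6
Since 6.6 >= 0, the point is on the positive side.

1


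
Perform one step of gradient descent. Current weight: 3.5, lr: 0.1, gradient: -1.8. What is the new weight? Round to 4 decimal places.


w_new = w_old - lr * gradient
= 3.5 - 0.1 * -1.8
= 3.5 - (-0.18)
= 3.6800

3.6800


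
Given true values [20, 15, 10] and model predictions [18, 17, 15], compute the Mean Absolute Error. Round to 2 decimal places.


Absolute errors: [2, 2, 5]
Sum of absolute errors = 9
MAE = 9 / 3 = 3.00

3.00


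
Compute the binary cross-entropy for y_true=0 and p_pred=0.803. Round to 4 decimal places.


For y=0: Loss = -log(1-p)
= -log(1 - 0.803)
= -log(0.197)
= -(-1.6246)
= 1.6246

1.6246


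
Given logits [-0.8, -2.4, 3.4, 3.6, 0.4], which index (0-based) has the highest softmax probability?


Softmax is a monotonic transformation, so it preserves the argmax.
We need to find the index of the maximum logit.
Index 0: -0.8
Index 1: -2.4
Index 2: 3.4
Index 3: 3.6
Index 4: 0.4
Maximum logit = 3.6 at index 3

3


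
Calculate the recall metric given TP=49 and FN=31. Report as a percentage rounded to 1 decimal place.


Recall = TP / (TP + FN) * 100
= 49 / (49 + 31)
= 49 / 80
= 0.6125
= 61.3%

61.3


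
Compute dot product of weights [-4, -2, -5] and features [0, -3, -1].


Element-wise products:
-4 * 0 = 0
-2 * -3 = 6
-5 * -1 = 5
Sum = 0 + 6 + 5
= 11

11


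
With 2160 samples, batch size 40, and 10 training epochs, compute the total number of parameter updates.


Iterations per epoch = 2160 / 40 = 54
Total updates = iterations_per_epoch * epochs
= 54 * 10
= 540

540


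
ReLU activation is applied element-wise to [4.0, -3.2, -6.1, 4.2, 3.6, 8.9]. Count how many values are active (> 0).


ReLU(x) = max(0, x) for each element:
ReLU(4.0) = 4.0
ReLU(-3.2) = 0
ReLU(-6.1) = 0
ReLU(4.2) = 4.2
ReLU(3.6) = 3.6
ReLU(8.9) = 8.9
Active neurons (>0): 4

4


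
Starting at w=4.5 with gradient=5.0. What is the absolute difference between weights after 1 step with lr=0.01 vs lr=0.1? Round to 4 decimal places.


With lr=0.01: w_new = 4.5 - 0.01 * 5.0 = 4.45
With lr=0.1: w_new = 4.5 - 0.1 * 5.0 = 4.0
Absolute difference = |4.45 - 4.0|
= 0.4500

0.4500


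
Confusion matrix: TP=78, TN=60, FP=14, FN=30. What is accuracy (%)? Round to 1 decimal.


Accuracy = (TP + TN) / (TP + TN + FP + FN) * 100
= (78 + 60) / (78 + 60 + 14 + 30)
= 138 / 182
= 0.7582
= 75.8%

75.8


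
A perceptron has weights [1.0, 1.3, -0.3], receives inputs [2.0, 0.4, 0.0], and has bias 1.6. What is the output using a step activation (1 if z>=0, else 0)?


z = w . x + b
= 1.0*2.0 + 1.3*0.4 + -0.3*0.0 + 1.6
= 2.0 + 0.52 + -0.0 + 1.6
= 2.52 + 1.6
= 4.12
Since z = 4.12 >= 0, output = 1

1


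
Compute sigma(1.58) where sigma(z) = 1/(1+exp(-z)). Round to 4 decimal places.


sigmoid(z) = 1 / (1 + exp(-z))
exp(-(1.58)) = exp(-1.58) = 0.206
1 + 0.206 = 1.206
1 / 1.206 = 0.8292

0.8292


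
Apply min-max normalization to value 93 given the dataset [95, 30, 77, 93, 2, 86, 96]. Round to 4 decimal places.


Min = 2, Max = 96
Range = 96 - 2 = 94
Scaled = (x - min) / (max - min)
= (93 - 2) / 94
= 91 / 94
= 0.9681

0.9681


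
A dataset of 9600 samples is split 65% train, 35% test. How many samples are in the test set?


Train samples = 9600 * 65% = 6240
Test samples = 9600 - 6240
= 3360

3360


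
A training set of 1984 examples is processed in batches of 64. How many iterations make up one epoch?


Iterations per epoch = dataset_size / batch_size
= 1984 / 64
= 31

31


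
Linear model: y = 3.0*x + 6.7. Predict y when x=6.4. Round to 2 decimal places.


y = 3.0 * 6.4 + (6.7)
= 19.2 + (6.7)
= 25.90

25.90


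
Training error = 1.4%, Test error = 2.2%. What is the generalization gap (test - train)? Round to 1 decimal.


Generalization gap = test_error - train_error
= 2.2 - 1.4
= 0.8%
A small gap suggests good generalization.

0.8


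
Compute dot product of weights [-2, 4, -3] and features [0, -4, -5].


Element-wise products:
-2 * 0 = 0
4 * -4 = -16
-3 * -5 = 15
Sum = 0 + -16 + 15
= -1

-1


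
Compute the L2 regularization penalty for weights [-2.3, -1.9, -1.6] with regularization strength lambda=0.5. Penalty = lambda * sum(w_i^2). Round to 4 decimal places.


Squaring each weight:
(-2.3)^2 = 5.29
(-1.9)^2 = 3.61
(-1.6)^2 = 2.56
Sum of squares = 11.46
Penalty = 0.5 * 11.46 = 5.7300

5.7300


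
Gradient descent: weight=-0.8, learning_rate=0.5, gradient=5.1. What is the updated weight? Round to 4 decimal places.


w_new = w_old - lr * gradient
= -0.8 - 0.5 * 5.1
= -0.8 - (2.55)
= -3.3500

-3.3500


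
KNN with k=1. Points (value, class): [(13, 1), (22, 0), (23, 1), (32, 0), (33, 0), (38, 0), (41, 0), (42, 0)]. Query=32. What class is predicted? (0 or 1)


Distances from query 32:
Point 32 (class 0): distance = 0
K=1 nearest neighbors: classes = [0]
Votes for class 1: 0 / 1
Majority vote => class 0

0


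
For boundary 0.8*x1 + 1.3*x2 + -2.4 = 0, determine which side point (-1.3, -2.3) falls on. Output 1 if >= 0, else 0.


Compute 0.8 * -1.3 + 1.3 * -2.3 + -2.4
= -1.04 + -2.99 + -2.4
= -6.43
Since -6.43 < 0, the point is on the negative side.

0


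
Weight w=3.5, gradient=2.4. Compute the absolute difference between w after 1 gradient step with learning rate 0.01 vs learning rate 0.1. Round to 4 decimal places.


With lr=0.01: w_new = 3.5 - 0.01 * 2.4 = 3.476
With lr=0.1: w_new = 3.5 - 0.1 * 2.4 = 3.26
Absolute difference = |3.476 - 3.26|
= 0.2160

0.2160


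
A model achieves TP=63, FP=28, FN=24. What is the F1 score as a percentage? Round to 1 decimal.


Precision = TP / (TP + FP) = 63 / 91 = 0.6923
Recall = TP / (TP + FN) = 63 / 87 = 0.7241
F1 = 2 * P * R / (P + R)
= 2 * 0.6923 * 0.7241 / (0.6923 + 0.7241)
= 1.0027 / 1.4164
= 0.7079
As percentage: 70.8%

70.8


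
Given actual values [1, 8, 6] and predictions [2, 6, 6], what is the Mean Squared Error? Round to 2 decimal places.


Differences: [-1, 2, 0]
Squared errors: [1, 4, 0]
Sum of squared errors = 5
MSE = 5 / 3 = 1.67

1.67


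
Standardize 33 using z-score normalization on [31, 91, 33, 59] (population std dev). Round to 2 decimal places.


Mean = (31 + 91 + 33 + 59) / 4 = 53.5
Variance = sum((x_i - mean)^2) / n = 590.75
Std = sqrt(590.75) = 24.3053
Z = (x - mean) / std
= (33 - 53.5) / 24.3053
= -20.5 / 24.3053
= -0.84

-0.84


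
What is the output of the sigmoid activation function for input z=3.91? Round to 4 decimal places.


sigmoid(z) = 1 / (1 + exp(-z))
exp(-(3.91)) = exp(-3.91) = 0.02
1 + 0.02 = 1.02
1 / 1.02 = 0.9804

0.9804


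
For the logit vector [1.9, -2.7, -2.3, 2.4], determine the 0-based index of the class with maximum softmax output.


Softmax is a monotonic transformation, so it preserves the argmax.
We need to find the index of the maximum logit.
Index 0: 1.9
Index 1: -2.7
Index 2: -2.3
Index 3: 2.4
Maximum logit = 2.4 at index 3

3


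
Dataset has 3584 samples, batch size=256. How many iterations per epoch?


Iterations per epoch = dataset_size / batch_size
= 3584 / 256
= 14

14


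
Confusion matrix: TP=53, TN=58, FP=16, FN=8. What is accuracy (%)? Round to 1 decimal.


Accuracy = (TP + TN) / (TP + TN + FP + FN) * 100
= (53 + 58) / (53 + 58 + 16 + 8)
= 111 / 135
= 0.8222
= 82.2%

82.2


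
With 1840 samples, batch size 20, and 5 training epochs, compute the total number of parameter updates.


Iterations per epoch = 1840 / 20 = 92
Total updates = iterations_per_epoch * epochs
= 92 * 5
= 460

460


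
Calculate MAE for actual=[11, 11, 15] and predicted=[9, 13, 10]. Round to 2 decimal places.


Absolute errors: [2, 2, 5]
Sum of absolute errors = 9
MAE = 9 / 3 = 3.00

3.00


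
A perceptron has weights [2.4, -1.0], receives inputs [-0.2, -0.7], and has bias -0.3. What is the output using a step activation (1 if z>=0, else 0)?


z = w . x + b
= 2.4*-0.2 + -1.0*-0.7 + -0.3
= -0.48 + 0.7 + -0.3
= 0.22 + -0.3
= -0.08
Since z = -0.08 < 0, output = 0

0


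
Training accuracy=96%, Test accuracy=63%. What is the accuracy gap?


Gap = train_accuracy - test_accuracy
= 96 - 63
= 33%
This large gap strongly indicates overfitting.

33


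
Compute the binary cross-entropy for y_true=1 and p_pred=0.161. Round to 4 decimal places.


For y=1: Loss = -log(p)
= -log(0.161)
= -(-1.8264)
= 1.8264

1.8264


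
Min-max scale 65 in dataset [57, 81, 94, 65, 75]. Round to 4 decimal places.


Min = 57, Max = 94
Range = 94 - 57 = 37
Scaled = (x - min) / (max - min)
= (65 - 57) / 37
= 8 / 37
= 0.2162

0.2162


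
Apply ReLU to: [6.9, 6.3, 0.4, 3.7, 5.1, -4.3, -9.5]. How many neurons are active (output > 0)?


ReLU(x) = max(0, x) for each element:
ReLU(6.9) = 6.9
ReLU(6.3) = 6.3
ReLU(0.4) = 0.4
ReLU(3.7) = 3.7
ReLU(5.1) = 5.1
ReLU(-4.3) = 0
ReLU(-9.5) = 0
Active neurons (>0): 5

5


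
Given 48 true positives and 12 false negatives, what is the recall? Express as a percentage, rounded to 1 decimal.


Recall = TP / (TP + FN) * 100
= 48 / (48 + 12)
= 48 / 60
= 0.8
= 80.0%

80.0


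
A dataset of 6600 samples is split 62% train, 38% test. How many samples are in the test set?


Train samples = 6600 * 62% = 4092
Test samples = 6600 - 4092
= 2508

2508


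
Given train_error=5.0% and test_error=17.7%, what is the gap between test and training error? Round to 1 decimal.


Generalization gap = test_error - train_error
= 17.7 - 5.0
= 12.7%
A large gap suggests overfitting.

12.7


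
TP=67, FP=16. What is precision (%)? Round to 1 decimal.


Precision = TP / (TP + FP) * 100
= 67 / (67 + 16)
= 67 / 83
= 0.8072
= 80.7%

80.7


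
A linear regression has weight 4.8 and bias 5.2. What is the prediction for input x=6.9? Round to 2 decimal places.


y = 4.8 * 6.9 + (5.2)
= 33.12 + (5.2)
= 38.32

38.32


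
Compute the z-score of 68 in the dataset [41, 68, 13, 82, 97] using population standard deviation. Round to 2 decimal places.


Mean = (41 + 68 + 13 + 82 + 97) / 5 = 60.2
Variance = sum((x_i - mean)^2) / n = 897.36
Std = sqrt(897.36) = 29.956
Z = (x - mean) / std
= (68 - 60.2) / 29.956
= 7.8 / 29.956
= 0.26

0.26


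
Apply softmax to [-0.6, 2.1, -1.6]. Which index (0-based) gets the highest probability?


Softmax is a monotonic transformation, so it preserves the argmax.
We need to find the index of the maximum logit.
Index 0: -0.6
Index 1: 2.1
Index 2: -1.6
Maximum logit = 2.1 at index 1

1


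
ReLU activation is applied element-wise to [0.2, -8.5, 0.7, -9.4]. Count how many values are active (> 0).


ReLU(x) = max(0, x) for each element:
ReLU(0.2) = 0.2
ReLU(-8.5) = 0
ReLU(0.7) = 0.7
ReLU(-9.4) = 0
Active neurons (>0): 2

2


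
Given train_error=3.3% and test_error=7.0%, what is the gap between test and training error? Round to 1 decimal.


Generalization gap = test_error - train_error
= 7.0 - 3.3
= 3.7%
A moderate gap.

3.7


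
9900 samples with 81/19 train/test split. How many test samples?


Train samples = 9900 * 81% = 8019
Test samples = 9900 - 8019
= 1881

1881


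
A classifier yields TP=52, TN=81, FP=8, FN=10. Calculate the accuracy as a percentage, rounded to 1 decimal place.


Accuracy = (TP + TN) / (TP + TN + FP + FN) * 100
= (52 + 81) / (52 + 81 + 8 + 10)
= 133 / 151
= 0.8808
= 88.1%

88.1


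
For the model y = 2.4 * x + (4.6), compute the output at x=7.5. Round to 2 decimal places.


y = 2.4 * 7.5 + (4.6)
= 18.0 + (4.6)
= 22.60

22.60


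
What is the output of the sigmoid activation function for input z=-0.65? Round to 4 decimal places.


sigmoid(z) = 1 / (1 + exp(-z))
exp(-(-0.65)) = exp(0.65) = 1.9155
1 + 1.9155 = 2.9155
1 / 2.9155 = 0.3430

0.3430


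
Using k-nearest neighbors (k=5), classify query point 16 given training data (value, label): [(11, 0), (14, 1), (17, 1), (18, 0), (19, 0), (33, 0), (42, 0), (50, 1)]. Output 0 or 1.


Distances from query 16:
Point 17 (class 1): distance = 1
Point 18 (class 0): distance = 2
Point 14 (class 1): distance = 2
Point 19 (class 0): distance = 3
Point 11 (class 0): distance = 5
K=5 nearest neighbors: classes = [1, 0, 1, 0, 0]
Votes for class 1: 2 / 5
Majority vote => class 0

0


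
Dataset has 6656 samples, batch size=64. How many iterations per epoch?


Iterations per epoch = dataset_size / batch_size
= 6656 / 64
= 104

104


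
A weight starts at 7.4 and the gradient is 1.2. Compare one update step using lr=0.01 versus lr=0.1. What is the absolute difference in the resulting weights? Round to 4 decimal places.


With lr=0.01: w_new = 7.4 - 0.01 * 1.2 = 7.388
With lr=0.1: w_new = 7.4 - 0.1 * 1.2 = 7.28
Absolute difference = |7.388 - 7.28|
= 0.1080

0.1080


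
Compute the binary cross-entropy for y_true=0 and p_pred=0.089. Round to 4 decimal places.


For y=0: Loss = -log(1-p)
= -log(1 - 0.089)
= -log(0.911)
= -(-0.0932)
= 0.0932

0.0932


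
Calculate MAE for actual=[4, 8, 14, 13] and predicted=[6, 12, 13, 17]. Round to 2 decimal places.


Absolute errors: [2, 4, 1, 4]
Sum of absolute errors = 11
MAE = 11 / 4 = 2.75

2.75


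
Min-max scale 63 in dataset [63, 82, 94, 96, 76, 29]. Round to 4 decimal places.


Min = 29, Max = 96
Range = 96 - 29 = 67
Scaled = (x - min) / (max - min)
= (63 - 29) / 67
= 34 / 67
= 0.5075

0.5075


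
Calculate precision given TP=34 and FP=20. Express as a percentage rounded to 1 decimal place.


Precision = TP / (TP + FP) * 100
= 34 / (34 + 20)
= 34 / 54
= 0.6296
= 63.0%

63.0


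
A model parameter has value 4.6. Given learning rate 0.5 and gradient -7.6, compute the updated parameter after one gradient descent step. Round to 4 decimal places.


w_new = w_old - lr * gradient
= 4.6 - 0.5 * -7.6
= 4.6 - (-3.8)
= 8.4000

8.4000


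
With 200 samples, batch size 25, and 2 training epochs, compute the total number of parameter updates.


Iterations per epoch = 200 / 25 = 8
Total updates = iterations_per_epoch * epochs
= 8 * 2
= 16

16


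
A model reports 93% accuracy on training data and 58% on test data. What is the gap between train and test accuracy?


Gap = train_accuracy - test_accuracy
= 93 - 58
= 35%
This large gap strongly indicates overfitting.

35


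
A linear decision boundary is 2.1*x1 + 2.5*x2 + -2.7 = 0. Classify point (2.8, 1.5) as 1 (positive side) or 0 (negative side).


Compute 2.1 * 2.8 + 2.5 * 1.5 + -2.7
= 5.88 + 3.75 + -2.7
= 6.93
Since 6.93 >= 0, the point is on the positive side.

1


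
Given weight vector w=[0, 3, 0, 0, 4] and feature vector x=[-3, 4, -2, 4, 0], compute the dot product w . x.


Element-wise products:
0 * -3 = 0
3 * 4 = 12
0 * -2 = 0
0 * 4 = 0
4 * 0 = 0
Sum = 0 + 12 + 0 + 0 + 0
= 12

12


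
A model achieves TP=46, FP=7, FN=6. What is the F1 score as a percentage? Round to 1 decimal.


Precision = TP / (TP + FP) = 46 / 53 = 0.8679
Recall = TP / (TP + FN) = 46 / 52 = 0.8846
F1 = 2 * P * R / (P + R)
= 2 * 0.8679 * 0.8846 / (0.8679 + 0.8846)
= 1.5356 / 1.7525
= 0.8762
As percentage: 87.6%

87.6


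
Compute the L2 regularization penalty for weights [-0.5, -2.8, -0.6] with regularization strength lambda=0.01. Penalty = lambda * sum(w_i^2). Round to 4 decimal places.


Squaring each weight:
(-0.5)^2 = 0.25
(-2.8)^2 = 7.84
(-0.6)^2 = 0.36
Sum of squares = 8.45
Penalty = 0.01 * 8.45 = 0.0845

0.0845


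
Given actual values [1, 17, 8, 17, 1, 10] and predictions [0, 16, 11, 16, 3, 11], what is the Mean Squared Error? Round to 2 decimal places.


Differences: [1, 1, -3, 1, -2, -1]
Squared errors: [1, 1, 9, 1, 4, 1]
Sum of squared errors = 17
MSE = 17 / 6 = 2.83

2.83


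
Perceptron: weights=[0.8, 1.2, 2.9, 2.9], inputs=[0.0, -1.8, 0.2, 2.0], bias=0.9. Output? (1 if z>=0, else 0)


z = w . x + b
= 0.8*0.0 + 1.2*-1.8 + 2.9*0.2 + 2.9*2.0 + 0.9
= 0.0 + -2.16 + 0.58 + 5.8 + 0.9
= 4.22 + 0.9
= 5.12
Since z = 5.12 >= 0, output = 1

1


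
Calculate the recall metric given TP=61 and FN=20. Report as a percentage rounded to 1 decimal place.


Recall = TP / (TP + FN) * 100
= 61 / (61 + 20)
= 61 / 81
= 0.7531
= 75.3%

75.3


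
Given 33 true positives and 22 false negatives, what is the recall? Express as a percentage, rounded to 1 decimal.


Recall = TP / (TP + FN) * 100
= 33 / (33 + 22)
= 33 / 55
= 0.6
= 60.0%

60.0


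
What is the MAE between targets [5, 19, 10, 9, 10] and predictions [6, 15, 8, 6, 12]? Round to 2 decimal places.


Absolute errors: [1, 4, 2, 3, 2]
Sum of absolute errors = 12
MAE = 12 / 5 = 2.40

2.40


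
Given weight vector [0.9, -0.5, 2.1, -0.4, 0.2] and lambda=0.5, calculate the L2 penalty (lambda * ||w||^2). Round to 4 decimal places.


Squaring each weight:
0.9^2 = 0.81
(-0.5)^2 = 0.25
2.1^2 = 4.41
(-0.4)^2 = 0.16
0.2^2 = 0.04
Sum of squares = 5.67
Penalty = 0.5 * 5.67 = 2.8350

2.8350


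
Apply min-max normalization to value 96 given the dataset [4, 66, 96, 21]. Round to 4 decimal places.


Min = 4, Max = 96
Range = 96 - 4 = 92
Scaled = (x - min) / (max - min)
= (96 - 4) / 92
= 92 / 92
= 1.0000

1.0000


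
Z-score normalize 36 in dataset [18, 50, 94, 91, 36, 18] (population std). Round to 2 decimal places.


Mean = (18 + 50 + 94 + 91 + 36 + 18) / 6 = 51.1667
Variance = sum((x_i - mean)^2) / n = 975.4722
Std = sqrt(975.4722) = 31.2326
Z = (x - mean) / std
= (36 - 51.1667) / 31.2326
= -15.1667 / 31.2326
= -0.49

-0.49


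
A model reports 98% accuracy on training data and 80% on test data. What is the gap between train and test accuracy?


Gap = train_accuracy - test_accuracy
= 98 - 80
= 18%
This gap suggests the model is overfitting.

18


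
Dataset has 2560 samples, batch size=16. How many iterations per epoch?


Iterations per epoch = dataset_size / batch_size
= 2560 / 16
= 160

160


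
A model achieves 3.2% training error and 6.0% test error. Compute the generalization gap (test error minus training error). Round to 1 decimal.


Generalization gap = test_error - train_error
= 6.0 - 3.2
= 2.8%
A moderate gap.

2.8


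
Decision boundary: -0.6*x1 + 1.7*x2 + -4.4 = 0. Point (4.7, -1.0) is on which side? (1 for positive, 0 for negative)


Compute -0.6 * 4.7 + 1.7 * -1.0 + -4.4
= -2.82 + -1.7 + -4.4
= -8.92
Since -8.92 < 0, the point is on the negative side.

0


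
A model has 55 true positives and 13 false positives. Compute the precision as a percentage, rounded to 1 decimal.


Precision = TP / (TP + FP) * 100
= 55 / (55 + 13)
= 55 / 68
= 0.8088
= 80.9%

80.9


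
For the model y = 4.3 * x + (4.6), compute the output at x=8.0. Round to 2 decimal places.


y = 4.3 * 8.0 + (4.6)
= 34.4 + (4.6)
= 39.00

39.00


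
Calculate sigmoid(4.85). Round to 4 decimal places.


sigmoid(z) = 1 / (1 + exp(-z))
exp(-(4.85)) = exp(-4.85) = 0.0078
1 + 0.0078 = 1.0078
1 / 1.0078 = 0.9922

0.9922


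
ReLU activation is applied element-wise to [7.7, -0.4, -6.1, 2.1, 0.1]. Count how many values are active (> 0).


ReLU(x) = max(0, x) for each element:
ReLU(7.7) = 7.7
ReLU(-0.4) = 0
ReLU(-6.1) = 0
ReLU(2.1) = 2.1
ReLU(0.1) = 0.1
Active neurons (>0): 3

3


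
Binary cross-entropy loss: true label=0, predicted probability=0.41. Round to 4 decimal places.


For y=0: Loss = -log(1-p)
= -log(1 - 0.41)
= -log(0.59)
= -(-0.5276)
= 0.5276

0.5276


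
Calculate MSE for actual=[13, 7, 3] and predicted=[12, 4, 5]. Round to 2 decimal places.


Differences: [1, 3, -2]
Squared errors: [1, 9, 4]
Sum of squared errors = 14
MSE = 14 / 3 = 4.67

4.67


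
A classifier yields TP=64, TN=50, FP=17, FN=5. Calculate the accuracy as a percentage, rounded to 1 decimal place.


Accuracy = (TP + TN) / (TP + TN + FP + FN) * 100
= (64 + 50) / (64 + 50 + 17 + 5)
= 114 / 136
= 0.8382
= 83.8%

83.8


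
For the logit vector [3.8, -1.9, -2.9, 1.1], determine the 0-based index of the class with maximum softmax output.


Softmax is a monotonic transformation, so it preserves the argmax.
We need to find the index of the maximum logit.
Index 0: 3.8
Index 1: -1.9
Index 2: -2.9
Index 3: 1.1
Maximum logit = 3.8 at index 0

0


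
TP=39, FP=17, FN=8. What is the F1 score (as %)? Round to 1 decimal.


Precision = TP / (TP + FP) = 39 / 56 = 0.6964
Recall = TP / (TP + FN) = 39 / 47 = 0.8298
F1 = 2 * P * R / (P + R)
= 2 * 0.6964 * 0.8298 / (0.6964 + 0.8298)
= 1.1558 / 1.5262
= 0.7573
As percentage: 75.7%

75.7


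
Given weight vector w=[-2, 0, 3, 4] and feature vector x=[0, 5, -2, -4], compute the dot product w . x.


Element-wise products:
-2 * 0 = 0
0 * 5 = 0
3 * -2 = -6
4 * -4 = -16
Sum = 0 + 0 + -6 + -16
= -22

-22


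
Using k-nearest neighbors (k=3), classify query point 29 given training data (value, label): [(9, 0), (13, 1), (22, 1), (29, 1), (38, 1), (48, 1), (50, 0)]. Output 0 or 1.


Distances from query 29:
Point 29 (class 1): distance = 0
Point 22 (class 1): distance = 7
Point 38 (class 1): distance = 9
K=3 nearest neighbors: classes = [1, 1, 1]
Votes for class 1: 3 / 3
Majority vote => class 1

1


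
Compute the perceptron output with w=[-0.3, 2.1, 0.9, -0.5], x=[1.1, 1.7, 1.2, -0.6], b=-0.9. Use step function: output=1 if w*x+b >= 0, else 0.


z = w . x + b
= -0.3*1.1 + 2.1*1.7 + 0.9*1.2 + -0.5*-0.6 + -0.9
= -0.33 + 3.57 + 1.08 + 0.3 + -0.9
= 4.62 + -0.9
= 3.72
Since z = 3.72 >= 0, output = 1

1


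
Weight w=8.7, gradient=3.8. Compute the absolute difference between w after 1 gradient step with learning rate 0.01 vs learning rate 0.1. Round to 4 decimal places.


With lr=0.01: w_new = 8.7 - 0.01 * 3.8 = 8.662
With lr=0.1: w_new = 8.7 - 0.1 * 3.8 = 8.32
Absolute difference = |8.662 - 8.32|
= 0.3420

0.3420


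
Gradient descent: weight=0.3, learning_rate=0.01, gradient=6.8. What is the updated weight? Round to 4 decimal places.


w_new = w_old - lr * gradient
= 0.3 - 0.01 * 6.8
= 0.3 - (0.068)
= 0.2320

0.2320


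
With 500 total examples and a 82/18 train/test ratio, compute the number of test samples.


Train samples = 500 * 82% = 410
Test samples = 500 - 410
= 90

90


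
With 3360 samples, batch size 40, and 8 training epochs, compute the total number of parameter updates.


Iterations per epoch = 3360 / 40 = 84
Total updates = iterations_per_epoch * epochs
= 84 * 8
= 672

672


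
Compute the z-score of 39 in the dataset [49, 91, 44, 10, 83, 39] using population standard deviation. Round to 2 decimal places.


Mean = (49 + 91 + 44 + 10 + 83 + 39) / 6 = 52.6667
Variance = sum((x_i - mean)^2) / n = 747.5556
Std = sqrt(747.5556) = 27.3415
Z = (x - mean) / std
= (39 - 52.6667) / 27.3415
= -13.6667 / 27.3415
= -0.50

-0.50


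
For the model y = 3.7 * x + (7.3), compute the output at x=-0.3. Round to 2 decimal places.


y = 3.7 * -0.3 + (7.3)
= -1.11 + (7.3)
= 6.19

6.19


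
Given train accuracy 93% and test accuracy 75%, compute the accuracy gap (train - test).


Gap = train_accuracy - test_accuracy
= 93 - 75
= 18%
This gap suggests the model is overfitting.

18


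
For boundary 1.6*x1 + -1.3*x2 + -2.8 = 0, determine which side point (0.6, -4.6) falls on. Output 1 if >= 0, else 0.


Compute 1.6 * 0.6 + -1.3 * -4.6 + -2.8
= 0.96 + 5.98 + -2.8
= 4.14
Since 4.14 >= 0, the point is on the positive side.

1


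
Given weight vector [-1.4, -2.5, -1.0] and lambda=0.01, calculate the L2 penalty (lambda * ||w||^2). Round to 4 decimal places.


Squaring each weight:
(-1.4)^2 = 1.96
(-2.5)^2 = 6.25
(-1.0)^2 = 1.0
Sum of squares = 9.21
Penalty = 0.01 * 9.21 = 0.0921

0.0921


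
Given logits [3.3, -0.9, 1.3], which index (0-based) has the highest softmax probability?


Softmax is a monotonic transformation, so it preserves the argmax.
We need to find the index of the maximum logit.
Index 0: 3.3
Index 1: -0.9
Index 2: 1.3
Maximum logit = 3.3 at index 0

0


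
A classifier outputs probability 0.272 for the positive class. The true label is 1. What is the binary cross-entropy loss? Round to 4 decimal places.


For y=1: Loss = -log(p)
= -log(0.272)
= -(-1.302)
= 1.3020

1.3020


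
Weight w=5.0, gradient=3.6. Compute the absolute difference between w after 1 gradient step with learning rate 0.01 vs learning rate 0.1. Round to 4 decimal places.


With lr=0.01: w_new = 5.0 - 0.01 * 3.6 = 4.964
With lr=0.1: w_new = 5.0 - 0.1 * 3.6 = 4.64
Absolute difference = |4.964 - 4.64|
= 0.3240

0.3240


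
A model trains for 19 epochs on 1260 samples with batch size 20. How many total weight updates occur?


Iterations per epoch = 1260 / 20 = 63
Total updates = iterations_per_epoch * epochs
= 63 * 19
= 1197

1197


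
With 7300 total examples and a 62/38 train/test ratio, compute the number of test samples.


Train samples = 7300 * 62% = 4526
Test samples = 7300 - 4526
= 2774

2774


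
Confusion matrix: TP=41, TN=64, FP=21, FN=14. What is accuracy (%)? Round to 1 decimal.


Accuracy = (TP + TN) / (TP + TN + FP + FN) * 100
= (41 + 64) / (41 + 64 + 21 + 14)
= 105 / 140
= 0.75
= 75.0%

75.0


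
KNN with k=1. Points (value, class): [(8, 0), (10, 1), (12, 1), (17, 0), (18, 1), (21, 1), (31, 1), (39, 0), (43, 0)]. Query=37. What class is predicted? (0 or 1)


Distances from query 37:
Point 39 (class 0): distance = 2
K=1 nearest neighbors: classes = [0]
Votes for class 1: 0 / 1
Majority vote => class 0

0


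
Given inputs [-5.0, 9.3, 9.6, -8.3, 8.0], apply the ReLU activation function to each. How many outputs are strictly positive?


ReLU(x) = max(0, x) for each element:
ReLU(-5.0) = 0
ReLU(9.3) = 9.3
ReLU(9.6) = 9.6
ReLU(-8.3) = 0
ReLU(8.0) = 8.0
Active neurons (>0): 3

3


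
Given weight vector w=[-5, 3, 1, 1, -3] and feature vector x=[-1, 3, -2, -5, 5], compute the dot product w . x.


Element-wise products:
-5 * -1 = 5
3 * 3 = 9
1 * -2 = -2
1 * -5 = -5
-3 * 5 = -15
Sum = 5 + 9 + -2 + -5 + -15
= -8

-8


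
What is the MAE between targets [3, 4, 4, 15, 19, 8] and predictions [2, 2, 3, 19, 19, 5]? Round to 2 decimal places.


Absolute errors: [1, 2, 1, 4, 0, 3]
Sum of absolute errors = 11
MAE = 11 / 6 = 1.83

1.83


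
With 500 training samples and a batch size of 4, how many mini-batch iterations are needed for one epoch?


Iterations per epoch = dataset_size / batch_size
= 500 / 4
= 125

125


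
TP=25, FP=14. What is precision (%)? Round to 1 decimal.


Precision = TP / (TP + FP) * 100
= 25 / (25 + 14)
= 25 / 39
= 0.641
= 64.1%

64.1


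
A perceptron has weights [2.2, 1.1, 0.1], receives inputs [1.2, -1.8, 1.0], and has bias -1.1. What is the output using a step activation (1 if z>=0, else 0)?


z = w . x + b
= 2.2*1.2 + 1.1*-1.8 + 0.1*1.0 + -1.1
= 2.64 + -1.98 + 0.1 + -1.1
= 0.76 + -1.1
= -0.34
Since z = -0.34 < 0, output = 0

0


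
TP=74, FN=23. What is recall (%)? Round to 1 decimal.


Recall = TP / (TP + FN) * 100
= 74 / (74 + 23)
= 74 / 97
= 0.7629
= 76.3%

76.3


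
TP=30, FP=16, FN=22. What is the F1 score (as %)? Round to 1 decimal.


Precision = TP / (TP + FP) = 30 / 46 = 0.6522
Recall = TP / (TP + FN) = 30 / 52 = 0.5769
F1 = 2 * P * R / (P + R)
= 2 * 0.6522 * 0.5769 / (0.6522 + 0.5769)
= 0.7525 / 1.2291
= 0.6122
As percentage: 61.2%

61.2


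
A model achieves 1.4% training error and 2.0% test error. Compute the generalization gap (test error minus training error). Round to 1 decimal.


Generalization gap = test_error - train_error
= 2.0 - 1.4
= 0.6%
A small gap suggests good generalization.

0.6


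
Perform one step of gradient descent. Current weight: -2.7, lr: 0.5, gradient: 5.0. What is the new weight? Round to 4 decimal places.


w_new = w_old - lr * gradient
= -2.7 - 0.5 * 5.0
= -2.7 - (2.5)
= -5.2000

-5.2000


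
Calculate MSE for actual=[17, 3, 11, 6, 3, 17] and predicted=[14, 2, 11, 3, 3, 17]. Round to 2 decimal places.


Differences: [3, 1, 0, 3, 0, 0]
Squared errors: [9, 1, 0, 9, 0, 0]
Sum of squared errors = 19
MSE = 19 / 6 = 3.17

3.17


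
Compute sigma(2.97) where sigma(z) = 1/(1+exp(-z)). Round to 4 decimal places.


sigmoid(z) = 1 / (1 + exp(-z))
exp(-(2.97)) = exp(-2.97) = 0.0513
1 + 0.0513 = 1.0513
1 / 1.0513 = 0.9512

0.9512


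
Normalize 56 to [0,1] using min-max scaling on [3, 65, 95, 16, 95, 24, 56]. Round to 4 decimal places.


Min = 3, Max = 95
Range = 95 - 3 = 92
Scaled = (x - min) / (max - min)
= (56 - 3) / 92
= 53 / 92
= 0.5761

0.5761


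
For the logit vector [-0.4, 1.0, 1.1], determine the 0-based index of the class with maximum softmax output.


Softmax is a monotonic transformation, so it preserves the argmax.
We need to find the index of the maximum logit.
Index 0: -0.4
Index 1: 1.0
Index 2: 1.1
Maximum logit = 1.1 at index 2

2


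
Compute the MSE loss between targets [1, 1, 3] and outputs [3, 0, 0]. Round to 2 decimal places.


Differences: [-2, 1, 3]
Squared errors: [4, 1, 9]
Sum of squared errors = 14
MSE = 14 / 3 = 4.67

4.67


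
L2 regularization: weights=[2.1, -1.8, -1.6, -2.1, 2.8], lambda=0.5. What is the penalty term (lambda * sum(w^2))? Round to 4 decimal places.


Squaring each weight:
2.1^2 = 4.41
(-1.8)^2 = 3.24
(-1.6)^2 = 2.56
(-2.1)^2 = 4.41
2.8^2 = 7.84
Sum of squares = 22.46
Penalty = 0.5 * 22.46 = 11.2300

11.2300


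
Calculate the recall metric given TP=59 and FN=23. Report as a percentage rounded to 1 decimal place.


Recall = TP / (TP + FN) * 100
= 59 / (59 + 23)
= 59 / 82
= 0.7195
= 72.0%

72.0


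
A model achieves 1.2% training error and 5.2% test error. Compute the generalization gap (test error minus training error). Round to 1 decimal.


Generalization gap = test_error - train_error
= 5.2 - 1.2
= 4.0%
A moderate gap.

4.0


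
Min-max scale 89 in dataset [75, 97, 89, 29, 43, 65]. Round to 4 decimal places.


Min = 29, Max = 97
Range = 97 - 29 = 68
Scaled = (x - min) / (max - min)
= (89 - 29) / 68
= 60 / 68
= 0.8824

0.8824


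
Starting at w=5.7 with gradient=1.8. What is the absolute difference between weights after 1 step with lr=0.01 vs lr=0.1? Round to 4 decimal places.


With lr=0.01: w_new = 5.7 - 0.01 * 1.8 = 5.682
With lr=0.1: w_new = 5.7 - 0.1 * 1.8 = 5.52
Absolute difference = |5.682 - 5.52|
= 0.1620

0.1620


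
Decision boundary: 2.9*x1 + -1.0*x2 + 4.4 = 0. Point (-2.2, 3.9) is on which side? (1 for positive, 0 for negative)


Compute 2.9 * -2.2 + -1.0 * 3.9 + 4.4
= -6.38 + -3.9 + 4.4
= -5.88
Since -5.88 < 0, the point is on the negative side.

0


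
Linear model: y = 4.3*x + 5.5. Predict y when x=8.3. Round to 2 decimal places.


y = 4.3 * 8.3 + (5.5)
= 35.69 + (5.5)
= 41.19

41.19


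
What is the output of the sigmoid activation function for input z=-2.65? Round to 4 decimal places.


sigmoid(z) = 1 / (1 + exp(-z))
exp(-(-2.65)) = exp(2.65) = 14.154
1 + 14.154 = 15.154
1 / 15.154 = 0.0660

0.0660


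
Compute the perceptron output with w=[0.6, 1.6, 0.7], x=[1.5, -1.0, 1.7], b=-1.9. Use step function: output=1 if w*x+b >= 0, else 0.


z = w . x + b
= 0.6*1.5 + 1.6*-1.0 + 0.7*1.7 + -1.9
= 0.9 + -1.6 + 1.19 + -1.9
= 0.49 + -1.9
= -1.41
Since z = -1.41 < 0, output = 0

0


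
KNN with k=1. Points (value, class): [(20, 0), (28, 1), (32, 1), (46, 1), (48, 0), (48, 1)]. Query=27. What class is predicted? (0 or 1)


Distances from query 27:
Point 28 (class 1): distance = 1
K=1 nearest neighbors: classes = [1]
Votes for class 1: 1 / 1
Majority vote => class 1

1


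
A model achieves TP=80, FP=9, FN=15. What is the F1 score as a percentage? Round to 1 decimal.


Precision = TP / (TP + FP) = 80 / 89 = 0.8989
Recall = TP / (TP + FN) = 80 / 95 = 0.8421
F1 = 2 * P * R / (P + R)
= 2 * 0.8989 * 0.8421 / (0.8989 + 0.8421)
= 1.5139 / 1.741
= 0.8696
As percentage: 87.0%

87.0


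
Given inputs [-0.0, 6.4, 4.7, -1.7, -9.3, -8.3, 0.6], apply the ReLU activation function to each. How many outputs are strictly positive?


ReLU(x) = max(0, x) for each element:
ReLU(-0.0) = 0
ReLU(6.4) = 6.4
ReLU(4.7) = 4.7
ReLU(-1.7) = 0
ReLU(-9.3) = 0
ReLU(-8.3) = 0
ReLU(0.6) = 0.6
Active neurons (>0): 3

3


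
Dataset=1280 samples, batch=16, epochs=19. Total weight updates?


Iterations per epoch = 1280 / 16 = 80
Total updates = iterations_per_epoch * epochs
= 80 * 19
= 1520

1520


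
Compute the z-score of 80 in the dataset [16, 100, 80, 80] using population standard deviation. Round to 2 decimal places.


Mean = (16 + 100 + 80 + 80) / 4 = 69.0
Variance = sum((x_i - mean)^2) / n = 1003.0
Std = sqrt(1003.0) = 31.6702
Z = (x - mean) / std
= (80 - 69.0) / 31.6702
= 11.0 / 31.6702
= 0.35

0.35


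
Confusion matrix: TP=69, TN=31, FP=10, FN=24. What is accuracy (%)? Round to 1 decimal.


Accuracy = (TP + TN) / (TP + TN + FP + FN) * 100
= (69 + 31) / (69 + 31 + 10 + 24)
= 100 / 134
= 0.7463
= 74.6%

74.6
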